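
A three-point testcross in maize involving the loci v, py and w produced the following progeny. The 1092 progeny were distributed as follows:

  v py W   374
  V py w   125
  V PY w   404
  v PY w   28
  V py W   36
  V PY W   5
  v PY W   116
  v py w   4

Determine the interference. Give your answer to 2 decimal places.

0.46

The two most frequent reciprocal classes, V PY w and v py W, are the parental types, so the F1 was V PY w / v py W.
The two rarest classes, V PY W and v py w, are the double crossovers. Comparing them with the parentals, only the w allele has switched, so w is the middle locus and the order is py – w – v.
py–w: (241 + 9)/1092 = 0.2289; w–v: (64 + 9)/1092 = 0.0668.
Expected DCO frequency = 0.2289 × 0.0668 ≈ 0.01529; observed = 9/1092 ≈ 0.00824.
Coefficient of coincidence = 0.00824/0.01529 ≈ 0.54; interference = 1 − 0.54 = 0.46.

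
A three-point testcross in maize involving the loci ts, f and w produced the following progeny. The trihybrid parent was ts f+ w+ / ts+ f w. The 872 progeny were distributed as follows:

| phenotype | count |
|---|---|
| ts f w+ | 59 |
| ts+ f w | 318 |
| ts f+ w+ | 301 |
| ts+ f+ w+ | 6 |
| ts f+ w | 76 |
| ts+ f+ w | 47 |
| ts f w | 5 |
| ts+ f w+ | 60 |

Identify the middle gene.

ts

The two rarest classes, ts+ f+ w+ and ts f w, are the double crossovers. Comparing them with the parentals, only the ts allele has switched, so ts is the middle locus and the order is w – ts – f.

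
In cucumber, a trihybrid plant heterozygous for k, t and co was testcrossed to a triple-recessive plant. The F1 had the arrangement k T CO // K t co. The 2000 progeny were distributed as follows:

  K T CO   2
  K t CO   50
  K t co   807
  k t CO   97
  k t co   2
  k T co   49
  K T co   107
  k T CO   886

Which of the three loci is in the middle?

The two rarest classes, K T CO and k t co, are the double crossovers. Comparing them with the parentals, only the k allele has switched, so k is the middle locus and the order is t – k – co.

k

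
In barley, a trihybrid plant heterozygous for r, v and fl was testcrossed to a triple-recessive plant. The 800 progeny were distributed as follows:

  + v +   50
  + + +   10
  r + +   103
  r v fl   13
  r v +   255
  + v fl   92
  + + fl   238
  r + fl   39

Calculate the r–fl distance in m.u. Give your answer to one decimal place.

The two most frequent reciprocal classes, + + fl and r v +, are the parental types, so the F1 was + + fl / r v +.
The two rarest classes, + + + and r v fl, are the double crossovers. Comparing them with the parentals, only the fl allele has switched, so fl is the middle locus and the order is r – fl – v.
Crossovers in the r–fl interval produce the single-crossover classes r + fl and + v + (39 + 50 = 89) plus the double crossovers (23).
RF(r–fl) = (89 + 23) / 800 = 112/800 = 0.1400 → 14.0 m.u.

14.0 m.u.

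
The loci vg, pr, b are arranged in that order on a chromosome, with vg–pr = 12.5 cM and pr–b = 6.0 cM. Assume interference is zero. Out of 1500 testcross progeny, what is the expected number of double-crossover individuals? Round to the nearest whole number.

11

Map distances give recombination frequencies of 0.125 and 0.060 for the two intervals.
With no interference, expected double-crossover frequency = 0.125 × 0.060 = 0.00750.
Expected number = 0.00750 × 1500 = 11.25 ≈ 11.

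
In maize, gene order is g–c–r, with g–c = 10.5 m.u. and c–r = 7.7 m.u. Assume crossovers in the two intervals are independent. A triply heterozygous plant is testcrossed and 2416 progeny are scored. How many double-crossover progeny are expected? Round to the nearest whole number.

20

Map distances give recombination frequencies of 0.105 and 0.077 for the two intervals.
With no interference, expected double-crossover frequency = 0.105 × 0.077 = 0.00809.
Expected number = 0.00809 × 2416 = 19.53 ≈ 20.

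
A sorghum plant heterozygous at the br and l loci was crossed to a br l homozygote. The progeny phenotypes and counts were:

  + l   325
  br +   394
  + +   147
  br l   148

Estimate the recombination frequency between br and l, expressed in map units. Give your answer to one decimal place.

29.1 map units

The two most frequent classes, + l (325) and br + (394), are the parental types, so the F1 was + l / br +.
The recombinant classes are + + and br l: 147 + 148 = 295.
Recombination frequency = 295/1014 = 0.2909 ≈ 29.1%, i.e. 29.1 map units.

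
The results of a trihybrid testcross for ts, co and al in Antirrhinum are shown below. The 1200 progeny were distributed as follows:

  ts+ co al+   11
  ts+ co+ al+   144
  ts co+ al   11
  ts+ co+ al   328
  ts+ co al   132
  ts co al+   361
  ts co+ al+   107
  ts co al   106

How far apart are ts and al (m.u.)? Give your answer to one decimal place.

The two most frequent reciprocal classes, ts+ co+ al and ts co al+, are the parental types, so the F1 was ts+ co+ al / ts co al+.
The two rarest classes, ts co+ al and ts+ co al+, are the double crossovers. Comparing them with the parentals, only the ts allele has switched, so ts is the middle locus and the order is co – ts – al.
Crossovers in the ts–al interval produce the single-crossover classes ts+ co+ al+ and ts co al (144 + 106 = 250) plus the double crossovers (22).
RF(ts–al) = (250 + 22) / 1200 = 272/1200 = 0.2267 → 22.7 m.u.

22.7 m.u.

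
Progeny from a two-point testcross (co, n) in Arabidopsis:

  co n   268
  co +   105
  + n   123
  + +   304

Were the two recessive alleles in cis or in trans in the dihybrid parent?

cis

The two most frequent classes are + + (304) and co n (268); these are the parental (non-recombinant) types.
So the F1 carried + + on one chromosome and co n on the other — the recessive alleles are on the same chromosome (cis / coupling).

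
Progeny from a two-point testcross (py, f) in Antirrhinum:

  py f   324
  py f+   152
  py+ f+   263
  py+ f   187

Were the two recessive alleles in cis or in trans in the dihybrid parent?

The two most frequent classes are py+ f+ (263) and py f (324); these are the parental (non-recombinant) types.
So the F1 carried py+ f+ on one chromosome and py f on the other — the recessive alleles are on the same chromosome (cis / coupling).

cis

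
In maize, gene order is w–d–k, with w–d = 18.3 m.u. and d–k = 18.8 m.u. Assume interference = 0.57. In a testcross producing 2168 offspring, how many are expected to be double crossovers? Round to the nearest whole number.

32

Map distances give recombination frequencies of 0.183 and 0.188 for the two intervals.
With interference 0.57 (so coincidence = 0.43), expected double-crossover frequency = 0.183 × 0.188 × 0.43 = 0.01479.
Expected number = 0.01479 × 2168 = 32.07 ≈ 32.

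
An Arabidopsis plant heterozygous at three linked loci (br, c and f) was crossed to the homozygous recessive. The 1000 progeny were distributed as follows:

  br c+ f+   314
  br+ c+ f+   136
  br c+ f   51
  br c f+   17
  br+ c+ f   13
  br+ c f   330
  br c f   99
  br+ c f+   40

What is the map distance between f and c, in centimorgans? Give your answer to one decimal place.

12.1 centimorgans

The two most frequent reciprocal classes, br+ c f and br c+ f+, are the parental types, so the F1 was br+ c f / br c+ f+.
The two rarest classes, br+ c+ f and br c f+, are the double crossovers. Comparing them with the parentals, only the c allele has switched, so c is the middle locus and the order is br – c – f.
Crossovers in the c–f interval produce the single-crossover classes br+ c f+ and br c+ f (40 + 51 = 91) plus the double crossovers (30).
RF(c–f) = (91 + 30) / 1000 = 121/1000 = 0.1210 → 12.1 centimorgans.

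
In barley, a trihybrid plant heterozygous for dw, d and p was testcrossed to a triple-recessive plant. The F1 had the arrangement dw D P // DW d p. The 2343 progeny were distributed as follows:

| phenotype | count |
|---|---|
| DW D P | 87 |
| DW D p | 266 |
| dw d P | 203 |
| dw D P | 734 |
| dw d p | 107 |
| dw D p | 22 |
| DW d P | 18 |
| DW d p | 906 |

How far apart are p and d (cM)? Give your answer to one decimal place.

21.7 cM

The two rarest classes, dw D p and DW d P, are the double crossovers. Comparing them with the parentals, only the p allele has switched, so p is the middle locus and the order is d – p – dw.
Crossovers in the d–p interval produce the single-crossover classes dw d P and DW D p (203 + 266 = 469) plus the double crossovers (40).
RF(d–p) = (469 + 40) / 2343 = 509/2343 = 0.2172 → 21.7 cM.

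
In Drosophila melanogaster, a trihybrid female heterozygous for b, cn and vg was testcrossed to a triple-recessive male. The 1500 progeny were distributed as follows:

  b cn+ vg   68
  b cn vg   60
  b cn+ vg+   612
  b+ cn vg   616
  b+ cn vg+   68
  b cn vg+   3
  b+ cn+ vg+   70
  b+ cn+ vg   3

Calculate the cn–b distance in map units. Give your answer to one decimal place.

9.1 map units

The two most frequent reciprocal classes, b+ cn vg and b cn+ vg+, are the parental types, so the F1 was b+ cn vg / b cn+ vg+.
The two rarest classes, b+ cn+ vg and b cn vg+, are the double crossovers. Comparing them with the parentals, only the cn allele has switched, so cn is the middle locus and the order is vg – cn – b.
Crossovers in the cn–b interval produce the single-crossover classes b cn vg and b+ cn+ vg+ (60 + 70 = 130) plus the double crossovers (6).
RF(cn–b) = (130 + 6) / 1500 = 136/1500 = 0.0907 → 9.1 map units.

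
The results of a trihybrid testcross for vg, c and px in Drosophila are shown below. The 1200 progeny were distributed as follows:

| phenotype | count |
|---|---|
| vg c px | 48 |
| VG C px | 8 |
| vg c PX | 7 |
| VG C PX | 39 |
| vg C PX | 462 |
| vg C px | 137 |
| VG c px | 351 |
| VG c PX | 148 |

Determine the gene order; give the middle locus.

c

The two most frequent reciprocal classes, VG c px and vg C PX, are the parental types, so the F1 was VG c px / vg C PX.
The two rarest classes, VG C px and vg c PX, are the double crossovers. Comparing them with the parentals, only the c allele has switched, so c is the middle locus and the order is vg – c – px.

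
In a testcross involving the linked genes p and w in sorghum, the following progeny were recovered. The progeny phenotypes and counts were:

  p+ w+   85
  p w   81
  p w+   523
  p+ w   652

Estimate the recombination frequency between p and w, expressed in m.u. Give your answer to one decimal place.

The two most frequent classes, p+ w (652) and p w+ (523), are the parental types, so the F1 was p+ w / p w+.
The recombinant classes are p+ w+ and p w: 85 + 81 = 166.
Recombination frequency = 166/1341 = 0.1238 ≈ 12.4%, i.e. 12.4 m.u.

12.4 m.u.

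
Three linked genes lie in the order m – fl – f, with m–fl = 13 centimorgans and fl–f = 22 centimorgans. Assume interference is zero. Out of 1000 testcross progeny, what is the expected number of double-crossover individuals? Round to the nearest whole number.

Map distances give recombination frequencies of 0.130 and 0.220 for the two intervals.
With no interference, expected double-crossover frequency = 0.130 × 0.220 = 0.02860.
Expected number = 0.02860 × 1000 = 28.60 ≈ 29.

29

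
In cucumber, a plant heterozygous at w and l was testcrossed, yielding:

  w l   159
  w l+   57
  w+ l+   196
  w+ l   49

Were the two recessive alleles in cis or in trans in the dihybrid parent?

The two most frequent classes are w+ l+ (196) and w l (159); these are the parental (non-recombinant) types.
So the F1 carried w+ l+ on one chromosome and w l on the other — the recessive alleles are on the same chromosome (cis / coupling).

cis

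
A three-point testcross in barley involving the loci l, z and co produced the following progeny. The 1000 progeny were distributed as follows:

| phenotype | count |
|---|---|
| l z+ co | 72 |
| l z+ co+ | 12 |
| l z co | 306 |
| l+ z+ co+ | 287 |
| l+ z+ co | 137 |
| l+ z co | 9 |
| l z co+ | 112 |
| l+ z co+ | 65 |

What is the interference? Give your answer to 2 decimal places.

The two most frequent reciprocal classes, l z co and l+ z+ co+, are the parental types, so the F1 was l z co / l+ z+ co+.
The two rarest classes, l+ z co and l z+ co+, are the double crossovers. Comparing them with the parentals, only the l allele has switched, so l is the middle locus and the order is z – l – co.
z–l: (137 + 21)/1000 = 0.1580; l–co: (249 + 21)/1000 = 0.2700.
Expected DCO frequency = 0.1580 × 0.2700 ≈ 0.04266; observed = 21/1000 ≈ 0.02100.
Coefficient of coincidence = 0.02100/0.04266 ≈ 0.49; interference = 1 − 0.49 = 0.51.

0.51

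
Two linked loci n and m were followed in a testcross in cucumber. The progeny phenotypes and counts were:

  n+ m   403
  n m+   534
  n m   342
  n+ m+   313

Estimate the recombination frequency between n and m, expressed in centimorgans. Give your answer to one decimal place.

41.1 centimorgans

The two most frequent classes, n+ m (403) and n m+ (534), are the parental types, so the F1 was n+ m / n m+.
The recombinant classes are n+ m+ and n m: 313 + 342 = 655.
Recombination frequency = 655/1592 = 0.4114 ≈ 41.1%, i.e. 41.1 centimorgans.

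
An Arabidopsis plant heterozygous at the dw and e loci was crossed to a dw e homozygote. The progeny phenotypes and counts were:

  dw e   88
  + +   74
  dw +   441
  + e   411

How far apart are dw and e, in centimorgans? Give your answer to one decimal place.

16.0 centimorgans

The two most frequent classes, + e (411) and dw + (441), are the parental types, so the F1 was + e / dw +.
The recombinant classes are + + and dw e: 74 + 88 = 162.
Recombination frequency = 162/1014 = 0.1598 ≈ 16.0%, i.e. 16.0 centimorgans.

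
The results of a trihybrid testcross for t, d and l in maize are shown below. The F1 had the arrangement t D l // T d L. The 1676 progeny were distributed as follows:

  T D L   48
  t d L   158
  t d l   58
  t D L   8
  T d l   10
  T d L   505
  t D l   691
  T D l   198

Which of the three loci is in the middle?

l

The two rarest classes, t D L and T d l, are the double crossovers. Comparing them with the parentals, only the l allele has switched, so l is the middle locus and the order is d – l – t.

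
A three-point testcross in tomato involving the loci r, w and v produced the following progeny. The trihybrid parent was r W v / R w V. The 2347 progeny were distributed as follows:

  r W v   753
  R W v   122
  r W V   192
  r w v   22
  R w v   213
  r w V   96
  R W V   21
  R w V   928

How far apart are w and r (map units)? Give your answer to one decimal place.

The two rarest classes, r w v and R W V, are the double crossovers. Comparing them with the parentals, only the w allele has switched, so w is the middle locus and the order is v – w – r.
Crossovers in the w–r interval produce the single-crossover classes R W v and r w V (122 + 96 = 218) plus the double crossovers (43).
RF(w–r) = (218 + 43) / 2347 = 261/2347 = 0.1112 → 11.1 map units.

11.1 map units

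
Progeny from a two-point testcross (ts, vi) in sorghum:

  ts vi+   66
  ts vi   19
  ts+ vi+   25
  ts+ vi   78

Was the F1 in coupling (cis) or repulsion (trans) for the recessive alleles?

trans

The two most frequent classes are ts+ vi (78) and ts vi+ (66); these are the parental (non-recombinant) types.
So the F1 carried ts+ vi on one chromosome and ts vi+ on the other — the recessive alleles are on opposite chromosomes (trans / repulsion).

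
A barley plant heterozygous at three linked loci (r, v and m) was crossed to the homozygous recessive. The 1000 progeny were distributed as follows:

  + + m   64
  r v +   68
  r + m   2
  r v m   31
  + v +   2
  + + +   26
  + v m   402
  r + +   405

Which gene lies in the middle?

The two most frequent reciprocal classes, + v m and r + +, are the parental types, so the F1 was + v m / r + +.
The two rarest classes, + v + and r + m, are the double crossovers. Comparing them with the parentals, only the m allele has switched, so m is the middle locus and the order is r – m – v.

m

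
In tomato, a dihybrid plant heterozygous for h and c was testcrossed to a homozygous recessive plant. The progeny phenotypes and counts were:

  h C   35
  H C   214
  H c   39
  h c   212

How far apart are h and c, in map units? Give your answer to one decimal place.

The two most frequent classes, H C (214) and h c (212), are the parental types, so the F1 was H C / h c.
The recombinant classes are H c and h C: 39 + 35 = 74.
Recombination frequency = 74/500 = 0.1480 ≈ 14.8%, i.e. 14.8 map units.

14.8 map units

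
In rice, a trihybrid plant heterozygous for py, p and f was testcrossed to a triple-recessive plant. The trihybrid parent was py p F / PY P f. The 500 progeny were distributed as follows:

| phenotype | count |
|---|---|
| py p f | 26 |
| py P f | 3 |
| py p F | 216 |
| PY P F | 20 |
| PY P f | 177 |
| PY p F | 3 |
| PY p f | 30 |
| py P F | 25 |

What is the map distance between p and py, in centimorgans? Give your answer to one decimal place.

The two rarest classes, PY p F and py P f, are the double crossovers. Comparing them with the parentals, only the py allele has switched, so py is the middle locus and the order is p – py – f.
Crossovers in the p–py interval produce the single-crossover classes py P F and PY p f (25 + 30 = 55) plus the double crossovers (6).
RF(p–py) = (55 + 6) / 500 = 61/500 = 0.1220 → 12.2 centimorgans.

12.2 centimorgans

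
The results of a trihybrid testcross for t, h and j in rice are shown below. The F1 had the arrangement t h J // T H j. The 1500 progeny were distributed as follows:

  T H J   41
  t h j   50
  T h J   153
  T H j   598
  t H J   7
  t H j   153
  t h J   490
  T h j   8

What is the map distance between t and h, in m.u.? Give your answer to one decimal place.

21.4 m.u.

The two rarest classes, t H J and T h j, are the double crossovers. Comparing them with the parentals, only the h allele has switched, so h is the middle locus and the order is t – h – j.
Crossovers in the t–h interval produce the single-crossover classes T h J and t H j (153 + 153 = 306) plus the double crossovers (15).
RF(t–h) = (306 + 15) / 1500 = 321/1500 = 0.2140 → 21.4 m.u.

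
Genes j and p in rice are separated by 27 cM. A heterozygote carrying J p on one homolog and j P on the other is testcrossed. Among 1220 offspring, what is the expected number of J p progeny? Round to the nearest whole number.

445

A map distance of 27 cM corresponds to a recombination frequency of 0.270.
The F1 is J p / j P, so J p is a parental gamete class with expected frequency (1 − r)/2 = 0.730/2 = 0.3650.
Expected number = 0.3650 × 1220 = 445.30 ≈ 445.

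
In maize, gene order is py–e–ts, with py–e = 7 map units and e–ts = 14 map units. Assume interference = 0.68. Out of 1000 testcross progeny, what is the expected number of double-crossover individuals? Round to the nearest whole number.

Map distances give recombination frequencies of 0.070 and 0.140 for the two intervals.
With interference 0.68 (so coincidence = 0.32), expected double-crossover frequency = 0.070 × 0.140 × 0.32 = 0.00314.
Expected number = 0.00314 × 1000 = 3.14 ≈ 3.

3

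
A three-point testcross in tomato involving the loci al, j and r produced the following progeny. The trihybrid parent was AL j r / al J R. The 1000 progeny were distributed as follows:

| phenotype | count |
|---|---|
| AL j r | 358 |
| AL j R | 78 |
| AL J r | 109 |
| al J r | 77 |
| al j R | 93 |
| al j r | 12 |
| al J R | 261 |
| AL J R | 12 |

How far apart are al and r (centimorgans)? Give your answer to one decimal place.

The two rarest classes, al j r and AL J R, are the double crossovers. Comparing them with the parentals, only the al allele has switched, so al is the middle locus and the order is j – al – r.
Crossovers in the al–r interval produce the single-crossover classes AL j R and al J r (78 + 77 = 155) plus the double crossovers (24).
RF(al–r) = (155 + 24) / 1000 = 179/1000 = 0.1790 → 17.9 centimorgans.

17.9 centimorgans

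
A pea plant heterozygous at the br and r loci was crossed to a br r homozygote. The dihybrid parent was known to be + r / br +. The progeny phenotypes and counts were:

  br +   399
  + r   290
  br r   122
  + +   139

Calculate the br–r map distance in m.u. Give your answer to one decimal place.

The recombinant classes are + + and br r: 139 + 122 = 261.
Recombination frequency = 261/950 = 0.2747 ≈ 27.5%, i.e. 27.5 m.u.

27.5 m.u.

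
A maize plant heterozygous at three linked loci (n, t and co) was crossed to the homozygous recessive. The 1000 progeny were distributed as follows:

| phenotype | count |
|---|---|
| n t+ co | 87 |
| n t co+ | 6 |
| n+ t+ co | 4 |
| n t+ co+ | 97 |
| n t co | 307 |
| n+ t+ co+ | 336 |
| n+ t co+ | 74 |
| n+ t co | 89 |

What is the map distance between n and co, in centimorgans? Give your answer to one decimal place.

The two most frequent reciprocal classes, n t co and n+ t+ co+, are the parental types, so the F1 was n t co / n+ t+ co+.
The two rarest classes, n t co+ and n+ t+ co, are the double crossovers. Comparing them with the parentals, only the co allele has switched, so co is the middle locus and the order is t – co – n.
Crossovers in the co–n interval produce the single-crossover classes n+ t co and n t+ co+ (89 + 97 = 186) plus the double crossovers (10).
RF(co–n) = (186 + 10) / 1000 = 196/1000 = 0.1960 → 19.6 centimorgans.

19.6 centimorgans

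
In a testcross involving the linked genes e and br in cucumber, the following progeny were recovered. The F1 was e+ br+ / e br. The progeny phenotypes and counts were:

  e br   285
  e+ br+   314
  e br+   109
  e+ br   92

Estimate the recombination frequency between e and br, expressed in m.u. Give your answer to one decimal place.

The recombinant classes are e+ br and e br+: 92 + 109 = 201.
Recombination frequency = 201/800 = 0.2512 ≈ 25.1%, i.e. 25.1 m.u.

25.1 m.u.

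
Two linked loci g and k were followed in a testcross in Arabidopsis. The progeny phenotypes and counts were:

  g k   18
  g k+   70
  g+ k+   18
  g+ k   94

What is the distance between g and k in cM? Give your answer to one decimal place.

18.0 cM

The two most frequent classes, g+ k (94) and g k+ (70), are the parental types, so the F1 was g+ k / g k+.
The recombinant classes are g+ k+ and g k: 18 + 18 = 36.
Recombination frequency = 36/200 = 0.1800 ≈ 18.0%, i.e. 18.0 cM.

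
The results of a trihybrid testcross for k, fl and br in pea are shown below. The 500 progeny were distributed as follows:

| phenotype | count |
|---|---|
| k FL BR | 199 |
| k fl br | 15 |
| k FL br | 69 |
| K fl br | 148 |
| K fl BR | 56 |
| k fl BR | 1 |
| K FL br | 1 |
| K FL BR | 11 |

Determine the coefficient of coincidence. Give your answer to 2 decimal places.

0.28

The two most frequent reciprocal classes, k FL BR and K fl br, are the parental types, so the F1 was k FL BR / K fl br.
The two rarest classes, k fl BR and K FL br, are the double crossovers. Comparing them with the parentals, only the fl allele has switched, so fl is the middle locus and the order is br – fl – k.
br–fl: (125 + 2)/500 = 0.2540; fl–k: (26 + 2)/500 = 0.0560.
Expected DCO frequency = 0.2540 × 0.0560 ≈ 0.01422; observed = 2/500 ≈ 0.00400.
Coefficient of coincidence = 0.00400/0.01422 ≈ 0.28.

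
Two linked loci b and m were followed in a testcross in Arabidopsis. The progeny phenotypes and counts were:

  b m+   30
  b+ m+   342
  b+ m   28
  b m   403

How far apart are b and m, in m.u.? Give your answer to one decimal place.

7.2 m.u.

The two most frequent classes, b+ m+ (342) and b m (403), are the parental types, so the F1 was b+ m+ / b m.
The recombinant classes are b+ m and b m+: 28 + 30 = 58.
Recombination frequency = 58/803 = 0.0722 ≈ 7.2%, i.e. 7.2 m.u.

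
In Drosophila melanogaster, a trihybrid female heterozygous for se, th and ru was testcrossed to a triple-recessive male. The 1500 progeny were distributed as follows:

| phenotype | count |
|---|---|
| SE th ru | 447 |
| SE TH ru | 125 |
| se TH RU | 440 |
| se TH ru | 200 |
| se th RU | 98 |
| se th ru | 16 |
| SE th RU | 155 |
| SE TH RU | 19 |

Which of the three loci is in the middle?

The two most frequent reciprocal classes, SE th ru and se TH RU, are the parental types, so the F1 was SE th ru / se TH RU.
The two rarest classes, se th ru and SE TH RU, are the double crossovers. Comparing them with the parentals, only the se allele has switched, so se is the middle locus and the order is ru – se – th.

se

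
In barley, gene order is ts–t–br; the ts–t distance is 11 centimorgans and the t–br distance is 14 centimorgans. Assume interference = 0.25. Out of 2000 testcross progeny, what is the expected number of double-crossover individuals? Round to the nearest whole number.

Map distances give recombination frequencies of 0.110 and 0.140 for the two intervals.
With interference 0.25 (so coincidence = 0.75), expected double-crossover frequency = 0.110 × 0.140 × 0.75 = 0.01155.
Expected number = 0.01155 × 2000 = 23.10 ≈ 23.

23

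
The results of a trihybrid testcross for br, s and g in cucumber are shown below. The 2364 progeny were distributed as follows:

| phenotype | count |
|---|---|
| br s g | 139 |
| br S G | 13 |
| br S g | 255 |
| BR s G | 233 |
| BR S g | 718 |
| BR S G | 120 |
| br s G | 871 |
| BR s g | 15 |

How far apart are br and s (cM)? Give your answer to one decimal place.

The two most frequent reciprocal classes, BR S g and br s G, are the parental types, so the F1 was BR S g / br s G.
The two rarest classes, BR s g and br S G, are the double crossovers. Comparing them with the parentals, only the s allele has switched, so s is the middle locus and the order is br – s – g.
Crossovers in the br–s interval produce the single-crossover classes br S g and BR s G (255 + 233 = 488) plus the double crossovers (28).
RF(br–s) = (488 + 28) / 2364 = 516/2364 = 0.2183 → 21.8 cM.

21.8 cM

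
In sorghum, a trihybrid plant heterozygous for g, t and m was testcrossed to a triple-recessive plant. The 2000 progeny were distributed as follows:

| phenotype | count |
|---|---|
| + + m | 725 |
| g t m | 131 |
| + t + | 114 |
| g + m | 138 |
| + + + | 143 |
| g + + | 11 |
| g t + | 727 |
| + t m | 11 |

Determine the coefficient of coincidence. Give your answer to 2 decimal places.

0.54

The two most frequent reciprocal classes, g t + and + + m, are the parental types, so the F1 was g t + / + + m.
The two rarest classes, g + + and + t m, are the double crossovers. Comparing them with the parentals, only the t allele has switched, so t is the middle locus and the order is m – t – g.
m–t: (274 + 22)/2000 = 0.1480; t–g: (252 + 22)/2000 = 0.1370.
Expected DCO frequency = 0.1480 × 0.1370 ≈ 0.02028; observed = 22/2000 ≈ 0.01100.
Coefficient of coincidence = 0.01100/0.02028 ≈ 0.54.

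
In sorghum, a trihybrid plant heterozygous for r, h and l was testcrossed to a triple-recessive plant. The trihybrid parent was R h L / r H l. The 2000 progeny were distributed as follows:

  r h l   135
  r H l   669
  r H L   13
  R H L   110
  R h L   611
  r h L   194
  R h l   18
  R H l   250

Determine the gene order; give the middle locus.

The two rarest classes, R h l and r H L, are the double crossovers. Comparing them with the parentals, only the l allele has switched, so l is the middle locus and the order is h – l – r.

l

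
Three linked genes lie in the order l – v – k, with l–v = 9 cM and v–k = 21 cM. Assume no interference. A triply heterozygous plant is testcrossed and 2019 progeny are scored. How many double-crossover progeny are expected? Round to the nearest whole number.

Map distances give recombination frequencies of 0.090 and 0.210 for the two intervals.
With no interference, expected double-crossover frequency = 0.090 × 0.210 = 0.01890.
Expected number = 0.01890 × 2019 = 38.16 ≈ 38.

38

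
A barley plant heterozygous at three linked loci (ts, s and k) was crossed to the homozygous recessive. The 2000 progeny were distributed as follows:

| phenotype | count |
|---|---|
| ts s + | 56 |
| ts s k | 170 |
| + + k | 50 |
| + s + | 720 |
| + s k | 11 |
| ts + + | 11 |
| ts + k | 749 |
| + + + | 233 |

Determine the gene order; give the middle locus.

k

The two most frequent reciprocal classes, ts + k and + s +, are the parental types, so the F1 was ts + k / + s +.
The two rarest classes, ts + + and + s k, are the double crossovers. Comparing them with the parentals, only the k allele has switched, so k is the middle locus and the order is s – k – ts.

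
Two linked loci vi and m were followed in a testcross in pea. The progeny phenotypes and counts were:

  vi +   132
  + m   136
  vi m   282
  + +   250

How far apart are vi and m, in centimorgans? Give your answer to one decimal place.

The two most frequent classes, + + (250) and vi m (282), are the parental types, so the F1 was + + / vi m.
The recombinant classes are + m and vi +: 136 + 132 = 268.
Recombination frequency = 268/800 = 0.3350 ≈ 33.5%, i.e. 33.5 centimorgans.

33.5 centimorgans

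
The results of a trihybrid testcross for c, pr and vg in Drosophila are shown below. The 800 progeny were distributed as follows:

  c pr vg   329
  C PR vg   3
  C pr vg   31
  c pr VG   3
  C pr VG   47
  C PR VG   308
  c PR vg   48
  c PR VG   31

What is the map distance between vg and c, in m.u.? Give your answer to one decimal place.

The two most frequent reciprocal classes, C PR VG and c pr vg, are the parental types, so the F1 was C PR VG / c pr vg.
The two rarest classes, C PR vg and c pr VG, are the double crossovers. Comparing them with the parentals, only the vg allele has switched, so vg is the middle locus and the order is pr – vg – c.
Crossovers in the vg–c interval produce the single-crossover classes c PR VG and C pr vg (31 + 31 = 62) plus the double crossovers (6).
RF(vg–c) = (62 + 6) / 800 = 68/800 = 0.0850 → 8.5 m.u.

8.5 m.u.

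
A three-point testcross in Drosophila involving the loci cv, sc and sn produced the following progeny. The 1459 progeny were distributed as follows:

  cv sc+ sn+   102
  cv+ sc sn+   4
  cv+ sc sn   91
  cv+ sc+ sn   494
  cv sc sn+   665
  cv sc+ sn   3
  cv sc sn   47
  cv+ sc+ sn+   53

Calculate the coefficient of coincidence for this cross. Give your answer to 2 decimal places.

0.48

The two most frequent reciprocal classes, cv sc sn+ and cv+ sc+ sn, are the parental types, so the F1 was cv sc sn+ / cv+ sc+ sn.
The two rarest classes, cv+ sc sn+ and cv sc+ sn, are the double crossovers. Comparing them with the parentals, only the cv allele has switched, so cv is the middle locus and the order is sc – cv – sn.
sc–cv: (193 + 7)/1459 = 0.1371; cv–sn: (100 + 7)/1459 = 0.0733.
Expected DCO frequency = 0.1371 × 0.0733 ≈ 0.01005; observed = 7/1459 ≈ 0.00480.
Coefficient of coincidence = 0.00480/0.01005 ≈ 0.48.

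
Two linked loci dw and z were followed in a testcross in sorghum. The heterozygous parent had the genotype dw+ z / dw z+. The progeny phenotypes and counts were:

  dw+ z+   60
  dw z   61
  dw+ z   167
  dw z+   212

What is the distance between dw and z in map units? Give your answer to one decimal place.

24.2 map units

The recombinant classes are dw+ z+ and dw z: 60 + 61 = 121.
Recombination frequency = 121/500 = 0.2420 ≈ 24.2%, i.e. 24.2 map units.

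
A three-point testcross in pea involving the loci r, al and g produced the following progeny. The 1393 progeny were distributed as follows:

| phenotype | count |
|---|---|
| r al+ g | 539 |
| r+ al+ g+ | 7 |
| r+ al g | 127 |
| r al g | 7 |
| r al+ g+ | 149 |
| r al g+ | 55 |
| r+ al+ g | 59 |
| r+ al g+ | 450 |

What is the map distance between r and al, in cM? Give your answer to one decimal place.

9.2 cM

The two most frequent reciprocal classes, r+ al g+ and r al+ g, are the parental types, so the F1 was r+ al g+ / r al+ g.
The two rarest classes, r+ al+ g+ and r al g, are the double crossovers. Comparing them with the parentals, only the al allele has switched, so al is the middle locus and the order is r – al – g.
Crossovers in the r–al interval produce the single-crossover classes r al g+ and r+ al+ g (55 + 59 = 114) plus the double crossovers (14).
RF(r–al) = (114 + 14) / 1393 = 128/1393 = 0.0919 → 9.2 cM.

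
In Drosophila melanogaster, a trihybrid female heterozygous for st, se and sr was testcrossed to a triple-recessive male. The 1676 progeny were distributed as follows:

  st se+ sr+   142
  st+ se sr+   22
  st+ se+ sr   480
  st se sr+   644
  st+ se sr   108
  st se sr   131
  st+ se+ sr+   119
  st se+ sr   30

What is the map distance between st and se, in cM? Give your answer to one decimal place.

18.0 cM

The two most frequent reciprocal classes, st se sr+ and st+ se+ sr, are the parental types, so the F1 was st se sr+ / st+ se+ sr.
The two rarest classes, st+ se sr+ and st se+ sr, are the double crossovers. Comparing them with the parentals, only the st allele has switched, so st is the middle locus and the order is sr – st – se.
Crossovers in the st–se interval produce the single-crossover classes st se+ sr+ and st+ se sr (142 + 108 = 250) plus the double crossovers (52).
RF(st–se) = (250 + 52) / 1676 = 302/1676 = 0.1802 → 18.0 cM.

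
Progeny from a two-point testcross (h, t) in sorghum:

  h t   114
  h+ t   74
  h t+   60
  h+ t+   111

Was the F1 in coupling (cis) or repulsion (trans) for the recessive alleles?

The two most frequent classes are h+ t+ (111) and h t (114); these are the parental (non-recombinant) types.
So the F1 carried h+ t+ on one chromosome and h t on the other — the recessive alleles are on the same chromosome (cis / coupling).

cis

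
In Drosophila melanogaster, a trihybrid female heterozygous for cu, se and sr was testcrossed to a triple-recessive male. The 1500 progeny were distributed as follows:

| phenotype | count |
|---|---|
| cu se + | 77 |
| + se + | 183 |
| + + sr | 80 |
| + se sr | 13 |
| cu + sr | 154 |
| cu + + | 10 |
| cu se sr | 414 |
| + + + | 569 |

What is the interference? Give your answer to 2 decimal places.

The two most frequent reciprocal classes, + + + and cu se sr, are the parental types, so the F1 was + + + / cu se sr.
The two rarest classes, cu + + and + se sr, are the double crossovers. Comparing them with the parentals, only the cu allele has switched, so cu is the middle locus and the order is sr – cu – se.
sr–cu: (157 + 23)/1500 = 0.1200; cu–se: (337 + 23)/1500 = 0.2400.
Expected DCO frequency = 0.1200 × 0.2400 ≈ 0.02880; observed = 23/1500 ≈ 0.01533.
Coefficient of coincidence = 0.01533/0.02880 ≈ 0.53; interference = 1 − 0.53 = 0.47.

0.47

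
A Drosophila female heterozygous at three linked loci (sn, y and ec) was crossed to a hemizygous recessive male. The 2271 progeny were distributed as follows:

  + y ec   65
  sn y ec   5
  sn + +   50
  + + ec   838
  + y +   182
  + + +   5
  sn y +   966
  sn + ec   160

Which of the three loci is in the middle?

The two most frequent reciprocal classes, sn y + and + + ec, are the parental types, so the F1 was sn y + / + + ec.
The two rarest classes, sn y ec and + + +, are the double crossovers. Comparing them with the parentals, only the ec allele has switched, so ec is the middle locus and the order is sn – ec – y.

ec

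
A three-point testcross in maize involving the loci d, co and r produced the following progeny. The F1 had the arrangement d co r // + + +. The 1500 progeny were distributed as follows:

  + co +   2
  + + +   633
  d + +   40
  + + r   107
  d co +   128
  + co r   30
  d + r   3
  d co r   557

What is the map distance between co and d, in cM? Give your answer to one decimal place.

The two rarest classes, d + r and + co +, are the double crossovers. Comparing them with the parentals, only the co allele has switched, so co is the middle locus and the order is r – co – d.
Crossovers in the co–d interval produce the single-crossover classes + co r and d + + (30 + 40 = 70) plus the double crossovers (5).
RF(co–d) = (70 + 5) / 1500 = 75/1500 = 0.0500 → 5.0 cM.

5.0 cM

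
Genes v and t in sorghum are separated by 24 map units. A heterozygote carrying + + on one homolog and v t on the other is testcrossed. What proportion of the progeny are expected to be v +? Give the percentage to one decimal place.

12.0%

A map distance of 24 map units corresponds to a recombination frequency of 0.240.
The F1 is + + / v t, so v + is a recombinant gamete class with expected frequency r/2 = 0.240/2 = 0.1200.
That is 0.1200 = 12.0% of the progeny.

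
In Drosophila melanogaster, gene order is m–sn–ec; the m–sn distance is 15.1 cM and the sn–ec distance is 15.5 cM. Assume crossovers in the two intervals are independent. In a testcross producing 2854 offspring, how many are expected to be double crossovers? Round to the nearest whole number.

67

Map distances give recombination frequencies of 0.151 and 0.155 for the two intervals.
With no interference, expected double-crossover frequency = 0.151 × 0.155 = 0.02340.
Expected number = 0.02340 × 2854 = 66.80 ≈ 67.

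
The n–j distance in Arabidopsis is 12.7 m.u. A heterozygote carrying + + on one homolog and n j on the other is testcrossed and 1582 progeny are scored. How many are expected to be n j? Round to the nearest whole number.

A map distance of 12.7 m.u. corresponds to a recombination frequency of 0.127.
The F1 is + + / n j, so n j is a parental gamete class with expected frequency (1 − r)/2 = 0.873/2 = 0.4365.
Expected number = 0.4365 × 1582 = 690.54 ≈ 691.

691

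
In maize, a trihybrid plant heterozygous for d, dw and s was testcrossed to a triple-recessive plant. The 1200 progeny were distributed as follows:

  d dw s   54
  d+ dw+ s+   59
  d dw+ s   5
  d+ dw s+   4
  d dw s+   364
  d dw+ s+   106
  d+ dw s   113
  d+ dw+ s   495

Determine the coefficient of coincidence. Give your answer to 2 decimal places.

The two most frequent reciprocal classes, d+ dw+ s and d dw s+, are the parental types, so the F1 was d+ dw+ s / d dw s+.
The two rarest classes, d dw+ s and d+ dw s+, are the double crossovers. Comparing them with the parentals, only the d allele has switched, so d is the middle locus and the order is s – d – dw.
s–d: (113 + 9)/1200 = 0.1017; d–dw: (219 + 9)/1200 = 0.1900.
Expected DCO frequency = 0.1017 × 0.1900 ≈ 0.01932; observed = 9/1200 ≈ 0.00750.
Coefficient of coincidence = 0.00750/0.01932 ≈ 0.39.

0.39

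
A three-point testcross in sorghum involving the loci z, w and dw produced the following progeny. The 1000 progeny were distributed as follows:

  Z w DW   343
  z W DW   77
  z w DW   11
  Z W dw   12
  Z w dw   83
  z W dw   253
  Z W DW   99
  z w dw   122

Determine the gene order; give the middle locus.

The two most frequent reciprocal classes, z W dw and Z w DW, are the parental types, so the F1 was z W dw / Z w DW.
The two rarest classes, Z W dw and z w DW, are the double crossovers. Comparing them with the parentals, only the z allele has switched, so z is the middle locus and the order is w – z – dw.

z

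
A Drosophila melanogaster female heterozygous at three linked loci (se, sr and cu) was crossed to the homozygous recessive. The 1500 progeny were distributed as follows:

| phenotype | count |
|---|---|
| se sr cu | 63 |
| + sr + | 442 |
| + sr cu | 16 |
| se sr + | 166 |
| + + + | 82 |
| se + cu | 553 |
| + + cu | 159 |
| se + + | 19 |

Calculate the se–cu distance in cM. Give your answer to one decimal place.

The two most frequent reciprocal classes, + sr + and se + cu, are the parental types, so the F1 was + sr + / se + cu.
The two rarest classes, + sr cu and se + +, are the double crossovers. Comparing them with the parentals, only the cu allele has switched, so cu is the middle locus and the order is se – cu – sr.
Crossovers in the se–cu interval produce the single-crossover classes se sr + and + + cu (166 + 159 = 325) plus the double crossovers (35).
RF(se–cu) = (325 + 35) / 1500 = 360/1500 = 0.2400 → 24.0 cM.

24.0 cM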